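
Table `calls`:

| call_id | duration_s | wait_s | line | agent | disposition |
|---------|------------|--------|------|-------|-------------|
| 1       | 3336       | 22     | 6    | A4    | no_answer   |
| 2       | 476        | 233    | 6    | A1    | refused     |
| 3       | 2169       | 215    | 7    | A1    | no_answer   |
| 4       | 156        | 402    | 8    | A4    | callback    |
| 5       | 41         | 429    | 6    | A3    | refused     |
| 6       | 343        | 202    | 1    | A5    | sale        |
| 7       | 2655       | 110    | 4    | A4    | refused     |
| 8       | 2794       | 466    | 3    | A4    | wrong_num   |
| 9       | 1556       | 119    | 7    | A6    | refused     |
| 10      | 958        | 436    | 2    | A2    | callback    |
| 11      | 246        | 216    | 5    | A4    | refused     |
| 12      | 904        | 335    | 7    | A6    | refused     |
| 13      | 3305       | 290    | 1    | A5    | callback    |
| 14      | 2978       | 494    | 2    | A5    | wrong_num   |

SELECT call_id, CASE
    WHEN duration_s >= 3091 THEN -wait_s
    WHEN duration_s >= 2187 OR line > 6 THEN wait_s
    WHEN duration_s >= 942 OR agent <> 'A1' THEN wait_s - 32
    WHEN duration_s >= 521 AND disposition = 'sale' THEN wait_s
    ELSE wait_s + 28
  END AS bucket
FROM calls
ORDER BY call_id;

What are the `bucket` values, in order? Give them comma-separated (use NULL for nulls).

-22, 261, 215, 402, 397, 170, 110, 466, 119, 404, 184, 335, -290, 494

call_id=1: duration_s >= 3091 → -22
call_id=2: ELSE → 261
call_id=3: duration_s >= 2187 OR line > 6 → 215
call_id=4: duration_s >= 2187 OR line > 6 → 402
call_id=5: duration_s >= 942 OR agent <> 'A1' → 397
call_id=6: duration_s >= 942 OR agent <> 'A1' → 170
call_id=7: duration_s >= 2187 OR line > 6 → 110
call_id=8: duration_s >= 2187 OR line > 6 → 466
call_id=9: duration_s >= 2187 OR line > 6 → 119
call_id=10: duration_s >= 942 OR agent <> 'A1' → 404
call_id=11: duration_s >= 942 OR agent <> 'A1' → 184
call_id=12: duration_s >= 2187 OR line > 6 → 335
call_id=13: duration_s >= 3091 → -290
call_id=14: duration_s >= 2187 OR line > 6 → 494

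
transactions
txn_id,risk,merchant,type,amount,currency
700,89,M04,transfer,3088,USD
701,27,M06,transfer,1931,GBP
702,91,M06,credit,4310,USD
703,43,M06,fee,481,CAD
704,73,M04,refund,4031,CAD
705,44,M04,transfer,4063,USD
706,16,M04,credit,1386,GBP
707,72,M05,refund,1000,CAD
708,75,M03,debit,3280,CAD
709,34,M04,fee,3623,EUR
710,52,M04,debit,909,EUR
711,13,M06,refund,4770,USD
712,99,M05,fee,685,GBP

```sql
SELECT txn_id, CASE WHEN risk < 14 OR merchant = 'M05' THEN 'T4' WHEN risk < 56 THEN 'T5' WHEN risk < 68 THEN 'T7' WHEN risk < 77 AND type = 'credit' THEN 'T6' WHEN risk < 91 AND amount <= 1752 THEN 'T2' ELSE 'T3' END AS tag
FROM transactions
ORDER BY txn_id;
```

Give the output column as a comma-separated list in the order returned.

txn_id=700: ELSE → T3
txn_id=701: risk < 56 → T5
txn_id=702: ELSE → T3
txn_id=703: risk < 56 → T5
txn_id=704: ELSE → T3
txn_id=705: risk < 56 → T5
txn_id=706: risk < 56 → T5
txn_id=707: risk < 14 OR merchant = 'M05' → T4
txn_id=708: ELSE → T3
txn_id=709: risk < 56 → T5
txn_id=710: risk < 56 → T5
txn_id=711: risk < 14 OR merchant = 'M05' → T4
txn_id=712: risk < 14 OR merchant = 'M05' → T4

T3, T5, T3, T5, T3, T5, T5, T4, T3, T5, T5, T4, T4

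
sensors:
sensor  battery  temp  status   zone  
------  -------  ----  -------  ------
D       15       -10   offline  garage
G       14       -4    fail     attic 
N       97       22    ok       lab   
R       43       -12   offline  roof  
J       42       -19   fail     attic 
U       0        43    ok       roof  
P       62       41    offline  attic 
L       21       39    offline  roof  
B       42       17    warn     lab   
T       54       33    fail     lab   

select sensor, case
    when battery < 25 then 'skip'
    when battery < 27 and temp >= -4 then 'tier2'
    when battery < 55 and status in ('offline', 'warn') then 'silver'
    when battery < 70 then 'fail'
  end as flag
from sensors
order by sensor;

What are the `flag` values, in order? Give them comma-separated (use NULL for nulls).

sensor=B: battery < 55 and status in ('offline', 'warn') → silver
sensor=D: battery < 25 → skip
sensor=G: battery < 25 → skip
sensor=J: battery < 70 → fail
sensor=L: battery < 25 → skip
sensor=N: (no match → NULL) → NULL
sensor=P: battery < 70 → fail
sensor=R: battery < 55 and status in ('offline', 'warn') → silver
sensor=T: battery < 70 → fail
sensor=U: battery < 25 → skip

silver, skip, skip, fail, skip, NULL, fail, silver, fail, skip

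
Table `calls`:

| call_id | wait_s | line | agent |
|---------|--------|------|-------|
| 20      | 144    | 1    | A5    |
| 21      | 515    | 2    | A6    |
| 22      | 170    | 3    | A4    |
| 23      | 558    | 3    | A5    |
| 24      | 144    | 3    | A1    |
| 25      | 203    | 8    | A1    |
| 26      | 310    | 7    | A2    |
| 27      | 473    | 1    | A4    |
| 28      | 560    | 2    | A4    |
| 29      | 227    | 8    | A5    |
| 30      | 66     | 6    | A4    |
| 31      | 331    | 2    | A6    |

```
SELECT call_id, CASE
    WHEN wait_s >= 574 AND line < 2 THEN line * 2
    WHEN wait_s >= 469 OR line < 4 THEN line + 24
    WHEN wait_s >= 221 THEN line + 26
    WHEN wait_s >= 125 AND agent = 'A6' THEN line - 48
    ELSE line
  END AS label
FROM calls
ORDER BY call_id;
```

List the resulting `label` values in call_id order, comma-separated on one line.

25, 26, 27, 27, 27, 8, 33, 25, 26, 34, 6, 26

call_id=20: wait_s >= 469 OR line < 4 → 25
call_id=21: wait_s >= 469 OR line < 4 → 26
call_id=22: wait_s >= 469 OR line < 4 → 27
call_id=23: wait_s >= 469 OR line < 4 → 27
call_id=24: wait_s >= 469 OR line < 4 → 27
call_id=25: ELSE → 8
call_id=26: wait_s >= 221 → 33
call_id=27: wait_s >= 469 OR line < 4 → 25
call_id=28: wait_s >= 469 OR line < 4 → 26
call_id=29: wait_s >= 221 → 34
call_id=30: ELSE → 6
call_id=31: wait_s >= 469 OR line < 4 → 26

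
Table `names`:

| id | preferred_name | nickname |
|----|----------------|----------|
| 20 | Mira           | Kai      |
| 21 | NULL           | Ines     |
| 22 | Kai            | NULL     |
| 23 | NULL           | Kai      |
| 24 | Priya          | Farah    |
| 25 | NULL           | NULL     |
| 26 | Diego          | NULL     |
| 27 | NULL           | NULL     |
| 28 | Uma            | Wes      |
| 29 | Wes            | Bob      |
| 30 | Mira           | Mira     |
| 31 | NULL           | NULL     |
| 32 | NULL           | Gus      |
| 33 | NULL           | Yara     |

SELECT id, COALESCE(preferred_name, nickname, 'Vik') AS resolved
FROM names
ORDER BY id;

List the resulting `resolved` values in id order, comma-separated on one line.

Mira, Ines, Kai, Kai, Priya, Vik, Diego, Vik, Uma, Wes, Mira, Vik, Gus, Yara

id=20: preferred_name=Mira → Mira
id=21: preferred_name=NULL, nickname=Ines → Ines
id=22: preferred_name=Kai → Kai
id=23: preferred_name=NULL, nickname=Kai → Kai
id=24: preferred_name=Priya → Priya
id=25: preferred_name=NULL, nickname=NULL, → literal Vik → Vik
id=26: preferred_name=Diego → Diego
id=27: preferred_name=NULL, nickname=NULL, → literal Vik → Vik
id=28: preferred_name=Uma → Uma
id=29: preferred_name=Wes → Wes
id=30: preferred_name=Mira → Mira
id=31: preferred_name=NULL, nickname=NULL, → literal Vik → Vik
id=32: preferred_name=NULL, nickname=Gus → Gus
id=33: preferred_name=NULL, nickname=Yara → Yara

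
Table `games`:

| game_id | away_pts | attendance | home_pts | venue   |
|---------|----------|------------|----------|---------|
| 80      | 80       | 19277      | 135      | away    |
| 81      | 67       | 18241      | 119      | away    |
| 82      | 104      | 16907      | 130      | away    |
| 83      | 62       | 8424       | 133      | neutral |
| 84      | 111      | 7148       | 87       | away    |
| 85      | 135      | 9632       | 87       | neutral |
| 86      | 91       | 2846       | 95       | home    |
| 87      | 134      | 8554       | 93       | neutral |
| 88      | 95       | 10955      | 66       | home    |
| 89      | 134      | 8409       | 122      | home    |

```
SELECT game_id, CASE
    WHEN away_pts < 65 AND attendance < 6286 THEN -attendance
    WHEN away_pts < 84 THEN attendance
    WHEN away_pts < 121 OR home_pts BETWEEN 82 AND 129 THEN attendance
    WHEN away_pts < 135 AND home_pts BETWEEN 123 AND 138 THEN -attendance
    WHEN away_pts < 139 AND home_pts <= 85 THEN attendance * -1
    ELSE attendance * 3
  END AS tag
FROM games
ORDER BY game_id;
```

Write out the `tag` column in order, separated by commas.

game_id=80: away_pts < 84 → 19277
game_id=81: away_pts < 84 → 18241
game_id=82: away_pts < 121 OR home_pts BETWEEN 82 AND 129 → 16907
game_id=83: away_pts < 84 → 8424
game_id=84: away_pts < 121 OR home_pts BETWEEN 82 AND 129 → 7148
game_id=85: away_pts < 121 OR home_pts BETWEEN 82 AND 129 → 9632
game_id=86: away_pts < 121 OR home_pts BETWEEN 82 AND 129 → 2846
game_id=87: away_pts < 121 OR home_pts BETWEEN 82 AND 129 → 8554
game_id=88: away_pts < 121 OR home_pts BETWEEN 82 AND 129 → 10955
game_id=89: away_pts < 121 OR home_pts BETWEEN 82 AND 129 → 8409

19277, 18241, 16907, 8424, 7148, 9632, 2846, 8554, 10955, 8409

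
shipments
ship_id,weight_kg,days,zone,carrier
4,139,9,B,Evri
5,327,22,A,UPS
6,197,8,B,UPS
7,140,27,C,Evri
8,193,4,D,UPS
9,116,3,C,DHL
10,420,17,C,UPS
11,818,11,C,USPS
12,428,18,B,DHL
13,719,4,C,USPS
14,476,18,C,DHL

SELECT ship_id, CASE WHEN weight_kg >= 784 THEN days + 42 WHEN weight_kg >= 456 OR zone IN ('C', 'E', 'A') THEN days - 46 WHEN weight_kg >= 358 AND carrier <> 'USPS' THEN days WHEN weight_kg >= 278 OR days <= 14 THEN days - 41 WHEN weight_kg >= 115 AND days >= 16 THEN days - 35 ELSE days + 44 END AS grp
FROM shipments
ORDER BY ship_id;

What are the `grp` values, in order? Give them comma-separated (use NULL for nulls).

ship_id=4: weight_kg >= 278 OR days <= 14 → -32
ship_id=5: weight_kg >= 456 OR zone IN ('C', 'E', 'A') → -24
ship_id=6: weight_kg >= 278 OR days <= 14 → -33
ship_id=7: weight_kg >= 456 OR zone IN ('C', 'E', 'A') → -19
ship_id=8: weight_kg >= 278 OR days <= 14 → -37
ship_id=9: weight_kg >= 456 OR zone IN ('C', 'E', 'A') → -43
ship_id=10: weight_kg >= 456 OR zone IN ('C', 'E', 'A') → -29
ship_id=11: weight_kg >= 784 → 53
ship_id=12: weight_kg >= 358 AND carrier <> 'USPS' → 18
ship_id=13: weight_kg >= 456 OR zone IN ('C', 'E', 'A') → -42
ship_id=14: weight_kg >= 456 OR zone IN ('C', 'E', 'A') → -28

-32, -24, -33, -19, -37, -43, -29, 53, 18, -42, -28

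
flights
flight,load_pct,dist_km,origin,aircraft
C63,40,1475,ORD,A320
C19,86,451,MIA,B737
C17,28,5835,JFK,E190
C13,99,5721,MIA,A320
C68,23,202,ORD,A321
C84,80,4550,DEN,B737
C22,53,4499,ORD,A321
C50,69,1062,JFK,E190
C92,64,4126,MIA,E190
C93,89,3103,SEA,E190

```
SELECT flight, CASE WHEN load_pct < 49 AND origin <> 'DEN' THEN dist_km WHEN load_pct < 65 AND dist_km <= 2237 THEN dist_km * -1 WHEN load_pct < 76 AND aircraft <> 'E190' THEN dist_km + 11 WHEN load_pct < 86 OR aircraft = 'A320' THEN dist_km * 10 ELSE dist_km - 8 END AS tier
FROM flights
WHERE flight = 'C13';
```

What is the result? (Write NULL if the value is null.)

flight = C13: load_pct=99, dist_km=5721, origin=MIA, aircraft=A320.
load_pct < 49 AND origin <> 'DEN' → false
load_pct < 65 AND dist_km <= 2237 → false
load_pct < 76 AND aircraft <> 'E190' → false
load_pct < 86 OR aircraft = 'A320' → true → 57210

57210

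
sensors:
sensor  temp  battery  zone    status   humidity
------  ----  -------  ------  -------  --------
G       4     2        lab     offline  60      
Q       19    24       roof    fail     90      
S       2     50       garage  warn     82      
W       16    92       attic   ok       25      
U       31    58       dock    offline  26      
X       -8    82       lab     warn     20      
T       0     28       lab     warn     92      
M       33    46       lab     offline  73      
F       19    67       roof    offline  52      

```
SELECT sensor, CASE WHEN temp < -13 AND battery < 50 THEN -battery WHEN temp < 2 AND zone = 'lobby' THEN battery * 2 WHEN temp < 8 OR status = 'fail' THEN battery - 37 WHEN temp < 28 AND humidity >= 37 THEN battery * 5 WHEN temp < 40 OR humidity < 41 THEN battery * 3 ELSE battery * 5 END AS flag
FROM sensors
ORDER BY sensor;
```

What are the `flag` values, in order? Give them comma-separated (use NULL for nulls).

335, -35, 138, -13, 13, -9, 174, 276, 45

sensor=F: temp < 28 AND humidity >= 37 → 335
sensor=G: temp < 8 OR status = 'fail' → -35
sensor=M: temp < 40 OR humidity < 41 → 138
sensor=Q: temp < 8 OR status = 'fail' → -13
sensor=S: temp < 8 OR status = 'fail' → 13
sensor=T: temp < 8 OR status = 'fail' → -9
sensor=U: temp < 40 OR humidity < 41 → 174
sensor=W: temp < 40 OR humidity < 41 → 276
sensor=X: temp < 8 OR status = 'fail' → 45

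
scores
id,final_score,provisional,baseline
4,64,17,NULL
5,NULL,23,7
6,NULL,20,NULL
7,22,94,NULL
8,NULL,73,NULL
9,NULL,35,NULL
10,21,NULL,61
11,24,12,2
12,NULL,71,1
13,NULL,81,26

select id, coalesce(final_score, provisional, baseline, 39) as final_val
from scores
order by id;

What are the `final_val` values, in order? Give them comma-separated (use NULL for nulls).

id=4: final_score=64 → 64
id=5: final_score=NULL, provisional=23 → 23
id=6: final_score=NULL, provisional=20 → 20
id=7: final_score=22 → 22
id=8: final_score=NULL, provisional=73 → 73
id=9: final_score=NULL, provisional=35 → 35
id=10: final_score=21 → 21
id=11: final_score=24 → 24
id=12: final_score=NULL, provisional=71 → 71
id=13: final_score=NULL, provisional=81 → 81

64, 23, 20, 22, 73, 35, 21, 24, 71, 81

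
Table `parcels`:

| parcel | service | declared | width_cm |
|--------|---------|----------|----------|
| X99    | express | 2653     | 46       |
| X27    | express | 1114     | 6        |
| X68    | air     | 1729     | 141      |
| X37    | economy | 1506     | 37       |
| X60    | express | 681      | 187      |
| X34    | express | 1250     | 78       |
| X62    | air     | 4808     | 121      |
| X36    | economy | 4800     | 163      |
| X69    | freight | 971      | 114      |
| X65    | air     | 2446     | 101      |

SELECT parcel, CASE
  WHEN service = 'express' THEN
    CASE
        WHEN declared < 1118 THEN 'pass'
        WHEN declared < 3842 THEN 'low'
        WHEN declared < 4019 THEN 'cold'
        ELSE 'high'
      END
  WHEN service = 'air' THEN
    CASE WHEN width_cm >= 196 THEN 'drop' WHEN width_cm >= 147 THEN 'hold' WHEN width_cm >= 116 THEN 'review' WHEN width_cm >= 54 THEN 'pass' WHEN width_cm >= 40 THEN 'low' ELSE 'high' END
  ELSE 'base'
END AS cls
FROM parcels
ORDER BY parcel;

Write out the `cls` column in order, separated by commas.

parcel=X27: service='express' → inner[declared < 1118] → pass
parcel=X34: service='express' → inner[declared < 3842] → low
parcel=X36: service='economy' → outer ELSE → base
parcel=X37: service='economy' → outer ELSE → base
parcel=X60: service='express' → inner[declared < 1118] → pass
parcel=X62: service='air' → inner[width_cm >= 116] → review
parcel=X65: service='air' → inner[width_cm >= 54] → pass
parcel=X68: service='air' → inner[width_cm >= 116] → review
parcel=X69: service='freight' → outer ELSE → base
parcel=X99: service='express' → inner[declared < 3842] → low

pass, low, base, base, pass, review, pass, review, base, low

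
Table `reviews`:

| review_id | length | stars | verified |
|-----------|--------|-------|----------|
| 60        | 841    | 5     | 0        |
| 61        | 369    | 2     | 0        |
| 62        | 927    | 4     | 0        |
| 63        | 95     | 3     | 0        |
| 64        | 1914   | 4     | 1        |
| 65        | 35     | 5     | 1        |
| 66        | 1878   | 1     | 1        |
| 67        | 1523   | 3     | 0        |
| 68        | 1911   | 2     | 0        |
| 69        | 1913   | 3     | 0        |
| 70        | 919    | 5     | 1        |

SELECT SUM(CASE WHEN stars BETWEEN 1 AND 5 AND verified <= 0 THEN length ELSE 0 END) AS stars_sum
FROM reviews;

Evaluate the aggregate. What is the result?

review_id=60: ✓ → 841
review_id=61: ✓ → 369
review_id=62: ✓ → 927
review_id=63: ✓ → 95
review_id=64: ✗
review_id=65: ✗
review_id=66: ✗
review_id=67: ✓ → 1523
review_id=68: ✓ → 1911
review_id=69: ✓ → 1913
review_id=70: ✗
stars_sum = 841 + 369 + 927 + 95 + 1523 + 1911 + 1913 = 7579

7579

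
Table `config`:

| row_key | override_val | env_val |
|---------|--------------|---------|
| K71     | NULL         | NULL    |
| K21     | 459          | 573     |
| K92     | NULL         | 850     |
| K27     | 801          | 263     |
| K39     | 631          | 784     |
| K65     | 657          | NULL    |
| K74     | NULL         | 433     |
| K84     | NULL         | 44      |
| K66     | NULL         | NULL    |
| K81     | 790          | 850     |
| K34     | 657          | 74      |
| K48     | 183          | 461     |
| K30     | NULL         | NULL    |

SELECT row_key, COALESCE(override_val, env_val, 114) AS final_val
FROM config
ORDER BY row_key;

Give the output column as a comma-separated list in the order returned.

row_key=K21: override_val=459 → 459
row_key=K27: override_val=801 → 801
row_key=K30: override_val=NULL, env_val=NULL, → literal 114 → 114
row_key=K34: override_val=657 → 657
row_key=K39: override_val=631 → 631
row_key=K48: override_val=183 → 183
row_key=K65: override_val=657 → 657
row_key=K66: override_val=NULL, env_val=NULL, → literal 114 → 114
row_key=K71: override_val=NULL, env_val=NULL, → literal 114 → 114
row_key=K74: override_val=NULL, env_val=433 → 433
row_key=K81: override_val=790 → 790
row_key=K84: override_val=NULL, env_val=44 → 44
row_key=K92: override_val=NULL, env_val=850 → 850

459, 801, 114, 657, 631, 183, 657, 114, 114, 433, 790, 44, 850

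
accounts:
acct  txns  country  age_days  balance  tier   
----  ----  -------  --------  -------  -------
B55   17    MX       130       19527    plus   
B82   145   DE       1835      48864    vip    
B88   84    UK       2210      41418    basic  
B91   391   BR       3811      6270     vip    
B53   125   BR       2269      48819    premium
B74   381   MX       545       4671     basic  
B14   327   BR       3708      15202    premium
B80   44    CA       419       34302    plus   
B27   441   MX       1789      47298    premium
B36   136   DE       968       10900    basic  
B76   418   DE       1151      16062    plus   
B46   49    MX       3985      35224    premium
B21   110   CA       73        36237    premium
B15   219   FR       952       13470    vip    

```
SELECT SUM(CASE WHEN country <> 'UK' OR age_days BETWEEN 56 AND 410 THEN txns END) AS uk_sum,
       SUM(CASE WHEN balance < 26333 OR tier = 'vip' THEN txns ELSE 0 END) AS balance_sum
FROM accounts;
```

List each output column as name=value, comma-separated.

uk_sum=2803, balance_sum=2034

[uk_sum: country <> 'UK' OR age_days BETWEEN 56 AND 410]
acct=B55: ✓ → 17
acct=B82: ✓ → 145
acct=B88: ✗
acct=B91: ✓ → 391
acct=B53: ✓ → 125
acct=B74: ✓ → 381
acct=B14: ✓ → 327
acct=B80: ✓ → 44
acct=B27: ✓ → 441
acct=B36: ✓ → 136
acct=B76: ✓ → 418
acct=B46: ✓ → 49
acct=B21: ✓ → 110
acct=B15: ✓ → 219
uk_sum = 17 + 145 + 391 + 125 + 381 + 327 + 44 + 441 + 136 + 418 + 49 + 110 + 219 = 2803
—
[balance_sum: balance < 26333 OR tier = 'vip']
acct=B55: ✓ → 17
acct=B82: ✓ → 145
acct=B88: ✗
acct=B91: ✓ → 391
acct=B53: ✗
acct=B74: ✓ → 381
acct=B14: ✓ → 327
acct=B80: ✗
acct=B27: ✗
acct=B36: ✓ → 136
acct=B76: ✓ → 418
acct=B46: ✗
acct=B21: ✗
acct=B15: ✓ → 219
balance_sum = 17 + 145 + 391 + 381 + 327 + 136 + 418 + 219 = 2034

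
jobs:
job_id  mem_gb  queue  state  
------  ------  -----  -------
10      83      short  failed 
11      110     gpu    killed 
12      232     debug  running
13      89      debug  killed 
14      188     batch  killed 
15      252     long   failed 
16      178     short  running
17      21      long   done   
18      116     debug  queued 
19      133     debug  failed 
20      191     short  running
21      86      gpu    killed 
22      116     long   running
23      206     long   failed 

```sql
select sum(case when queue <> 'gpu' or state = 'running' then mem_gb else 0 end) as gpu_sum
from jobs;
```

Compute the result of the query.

1805

job_id=10: ✓ → 83
job_id=11: ✗
job_id=12: ✓ → 232
job_id=13: ✓ → 89
job_id=14: ✓ → 188
job_id=15: ✓ → 252
job_id=16: ✓ → 178
job_id=17: ✓ → 21
job_id=18: ✓ → 116
job_id=19: ✓ → 133
job_id=20: ✓ → 191
job_id=21: ✗
job_id=22: ✓ → 116
job_id=23: ✓ → 206
gpu_sum = 83 + 232 + 89 + 188 + 252 + 178 + 21 + 116 + 133 + 191 + 116 + 206 = 1805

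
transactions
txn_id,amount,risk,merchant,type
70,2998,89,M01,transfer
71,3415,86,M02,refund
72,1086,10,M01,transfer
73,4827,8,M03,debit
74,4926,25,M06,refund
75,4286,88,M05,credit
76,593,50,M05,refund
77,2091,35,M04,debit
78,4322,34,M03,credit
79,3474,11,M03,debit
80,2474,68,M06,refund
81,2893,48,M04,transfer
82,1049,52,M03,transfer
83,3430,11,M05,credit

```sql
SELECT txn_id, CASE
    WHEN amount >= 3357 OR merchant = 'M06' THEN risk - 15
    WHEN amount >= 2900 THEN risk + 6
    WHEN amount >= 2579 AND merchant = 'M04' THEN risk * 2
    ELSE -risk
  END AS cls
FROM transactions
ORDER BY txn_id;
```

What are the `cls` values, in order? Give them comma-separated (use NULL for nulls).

txn_id=70: amount >= 2900 → 95
txn_id=71: amount >= 3357 OR merchant = 'M06' → 71
txn_id=72: ELSE → -10
txn_id=73: amount >= 3357 OR merchant = 'M06' → -7
txn_id=74: amount >= 3357 OR merchant = 'M06' → 10
txn_id=75: amount >= 3357 OR merchant = 'M06' → 73
txn_id=76: ELSE → -50
txn_id=77: ELSE → -35
txn_id=78: amount >= 3357 OR merchant = 'M06' → 19
txn_id=79: amount >= 3357 OR merchant = 'M06' → -4
txn_id=80: amount >= 3357 OR merchant = 'M06' → 53
txn_id=81: amount >= 2579 AND merchant = 'M04' → 96
txn_id=82: ELSE → -52
txn_id=83: amount >= 3357 OR merchant = 'M06' → -4

95, 71, -10, -7, 10, 73, -50, -35, 19, -4, 53, 96, -52, -4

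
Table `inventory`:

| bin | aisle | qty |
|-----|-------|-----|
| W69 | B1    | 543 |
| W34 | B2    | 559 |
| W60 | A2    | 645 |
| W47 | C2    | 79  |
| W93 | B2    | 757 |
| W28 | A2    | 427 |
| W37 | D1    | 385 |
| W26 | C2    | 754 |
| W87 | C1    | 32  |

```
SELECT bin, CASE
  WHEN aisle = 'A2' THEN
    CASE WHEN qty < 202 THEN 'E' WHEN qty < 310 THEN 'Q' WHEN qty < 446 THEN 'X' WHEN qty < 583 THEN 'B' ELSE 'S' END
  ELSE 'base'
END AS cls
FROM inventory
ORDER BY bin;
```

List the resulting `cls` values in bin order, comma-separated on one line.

bin=W26: aisle='C2' → outer ELSE → base
bin=W28: aisle='A2' → inner[qty < 446] → X
bin=W34: aisle='B2' → outer ELSE → base
bin=W37: aisle='D1' → outer ELSE → base
bin=W47: aisle='C2' → outer ELSE → base
bin=W60: aisle='A2' → inner[ELSE] → S
bin=W69: aisle='B1' → outer ELSE → base
bin=W87: aisle='C1' → outer ELSE → base
bin=W93: aisle='B2' → outer ELSE → base

base, X, base, base, base, S, base, base, base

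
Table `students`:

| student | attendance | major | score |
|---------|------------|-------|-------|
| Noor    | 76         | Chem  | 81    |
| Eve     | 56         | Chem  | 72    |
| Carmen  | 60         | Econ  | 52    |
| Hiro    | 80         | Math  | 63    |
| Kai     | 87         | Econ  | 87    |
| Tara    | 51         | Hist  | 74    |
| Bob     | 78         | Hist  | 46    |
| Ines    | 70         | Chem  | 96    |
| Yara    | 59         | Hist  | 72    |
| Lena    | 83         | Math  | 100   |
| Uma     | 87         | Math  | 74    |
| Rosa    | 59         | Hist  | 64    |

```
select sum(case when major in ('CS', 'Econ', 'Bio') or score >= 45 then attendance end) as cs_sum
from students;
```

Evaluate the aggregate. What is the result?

student=Noor: ✓ → 76
student=Eve: ✓ → 56
student=Carmen: ✓ → 60
student=Hiro: ✓ → 80
student=Kai: ✓ → 87
student=Tara: ✓ → 51
student=Bob: ✓ → 78
student=Ines: ✓ → 70
student=Yara: ✓ → 59
student=Lena: ✓ → 83
student=Uma: ✓ → 87
student=Rosa: ✓ → 59
cs_sum = 76 + 56 + 60 + 80 + 87 + 51 + 78 + 70 + 59 + 83 + 87 + 59 = 846

846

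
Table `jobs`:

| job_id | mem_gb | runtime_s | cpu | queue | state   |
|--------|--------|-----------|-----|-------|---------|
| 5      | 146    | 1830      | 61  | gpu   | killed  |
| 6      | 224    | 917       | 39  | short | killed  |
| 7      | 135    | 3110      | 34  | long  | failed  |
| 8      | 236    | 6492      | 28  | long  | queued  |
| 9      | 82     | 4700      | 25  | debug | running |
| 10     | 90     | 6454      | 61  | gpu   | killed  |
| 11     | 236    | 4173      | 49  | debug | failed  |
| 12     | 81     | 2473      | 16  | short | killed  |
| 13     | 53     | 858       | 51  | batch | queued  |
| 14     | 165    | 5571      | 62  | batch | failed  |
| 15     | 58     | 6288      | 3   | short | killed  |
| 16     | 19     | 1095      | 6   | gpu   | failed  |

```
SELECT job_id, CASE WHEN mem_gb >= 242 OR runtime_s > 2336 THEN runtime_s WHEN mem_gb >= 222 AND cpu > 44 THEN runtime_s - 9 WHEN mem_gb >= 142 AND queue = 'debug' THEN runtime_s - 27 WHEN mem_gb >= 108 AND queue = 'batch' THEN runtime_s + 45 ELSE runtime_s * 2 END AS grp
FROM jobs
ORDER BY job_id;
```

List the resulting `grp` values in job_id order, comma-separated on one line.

3660, 1834, 3110, 6492, 4700, 6454, 4173, 2473, 1716, 5571, 6288, 2190

job_id=5: ELSE → 3660
job_id=6: ELSE → 1834
job_id=7: mem_gb >= 242 OR runtime_s > 2336 → 3110
job_id=8: mem_gb >= 242 OR runtime_s > 2336 → 6492
job_id=9: mem_gb >= 242 OR runtime_s > 2336 → 4700
job_id=10: mem_gb >= 242 OR runtime_s > 2336 → 6454
job_id=11: mem_gb >= 242 OR runtime_s > 2336 → 4173
job_id=12: mem_gb >= 242 OR runtime_s > 2336 → 2473
job_id=13: ELSE → 1716
job_id=14: mem_gb >= 242 OR runtime_s > 2336 → 5571
job_id=15: mem_gb >= 242 OR runtime_s > 2336 → 6288
job_id=16: ELSE → 2190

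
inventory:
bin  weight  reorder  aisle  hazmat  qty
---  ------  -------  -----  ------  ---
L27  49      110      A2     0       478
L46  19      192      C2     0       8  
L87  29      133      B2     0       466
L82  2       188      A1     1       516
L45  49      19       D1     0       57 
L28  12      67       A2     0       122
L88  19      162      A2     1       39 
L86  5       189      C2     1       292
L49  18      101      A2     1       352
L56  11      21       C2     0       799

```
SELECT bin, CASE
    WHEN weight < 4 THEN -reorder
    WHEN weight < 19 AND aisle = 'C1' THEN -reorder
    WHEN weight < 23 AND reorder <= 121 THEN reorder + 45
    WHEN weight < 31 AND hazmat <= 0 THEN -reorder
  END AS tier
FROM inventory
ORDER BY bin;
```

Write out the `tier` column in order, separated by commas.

NULL, 112, NULL, -192, 146, 66, -188, NULL, -133, NULL

bin=L27: (no match → NULL) → NULL
bin=L28: weight < 23 AND reorder <= 121 → 112
bin=L45: (no match → NULL) → NULL
bin=L46: weight < 31 AND hazmat <= 0 → -192
bin=L49: weight < 23 AND reorder <= 121 → 146
bin=L56: weight < 23 AND reorder <= 121 → 66
bin=L82: weight < 4 → -188
bin=L86: (no match → NULL) → NULL
bin=L87: weight < 31 AND hazmat <= 0 → -133
bin=L88: (no match → NULL) → NULL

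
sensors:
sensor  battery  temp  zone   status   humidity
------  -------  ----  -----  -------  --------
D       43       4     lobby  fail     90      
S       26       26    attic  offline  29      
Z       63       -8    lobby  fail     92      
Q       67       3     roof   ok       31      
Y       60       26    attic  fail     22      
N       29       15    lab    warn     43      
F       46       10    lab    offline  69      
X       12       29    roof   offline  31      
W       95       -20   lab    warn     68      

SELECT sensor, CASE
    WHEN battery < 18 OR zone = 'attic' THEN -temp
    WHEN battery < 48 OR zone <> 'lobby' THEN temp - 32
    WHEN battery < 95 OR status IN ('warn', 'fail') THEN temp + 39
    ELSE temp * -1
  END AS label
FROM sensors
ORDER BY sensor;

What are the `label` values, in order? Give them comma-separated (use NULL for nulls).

-28, -22, -17, -29, -26, -52, -29, -26, 31

sensor=D: battery < 48 OR zone <> 'lobby' → -28
sensor=F: battery < 48 OR zone <> 'lobby' → -22
sensor=N: battery < 48 OR zone <> 'lobby' → -17
sensor=Q: battery < 48 OR zone <> 'lobby' → -29
sensor=S: battery < 18 OR zone = 'attic' → -26
sensor=W: battery < 48 OR zone <> 'lobby' → -52
sensor=X: battery < 18 OR zone = 'attic' → -29
sensor=Y: battery < 18 OR zone = 'attic' → -26
sensor=Z: battery < 95 OR status IN ('warn', 'fail') → 31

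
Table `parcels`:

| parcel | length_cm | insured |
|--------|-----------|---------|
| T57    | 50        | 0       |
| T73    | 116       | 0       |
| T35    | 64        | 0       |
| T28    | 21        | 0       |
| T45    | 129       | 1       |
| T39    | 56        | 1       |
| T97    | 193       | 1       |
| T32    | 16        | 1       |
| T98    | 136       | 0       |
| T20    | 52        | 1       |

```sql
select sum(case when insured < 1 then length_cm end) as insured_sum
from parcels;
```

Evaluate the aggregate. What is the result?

387

parcel=T57: ✓ → 50
parcel=T73: ✓ → 116
parcel=T35: ✓ → 64
parcel=T28: ✓ → 21
parcel=T45: ✗
parcel=T39: ✗
parcel=T97: ✗
parcel=T32: ✗
parcel=T98: ✓ → 136
parcel=T20: ✗
insured_sum = 50 + 116 + 64 + 21 + 136 = 387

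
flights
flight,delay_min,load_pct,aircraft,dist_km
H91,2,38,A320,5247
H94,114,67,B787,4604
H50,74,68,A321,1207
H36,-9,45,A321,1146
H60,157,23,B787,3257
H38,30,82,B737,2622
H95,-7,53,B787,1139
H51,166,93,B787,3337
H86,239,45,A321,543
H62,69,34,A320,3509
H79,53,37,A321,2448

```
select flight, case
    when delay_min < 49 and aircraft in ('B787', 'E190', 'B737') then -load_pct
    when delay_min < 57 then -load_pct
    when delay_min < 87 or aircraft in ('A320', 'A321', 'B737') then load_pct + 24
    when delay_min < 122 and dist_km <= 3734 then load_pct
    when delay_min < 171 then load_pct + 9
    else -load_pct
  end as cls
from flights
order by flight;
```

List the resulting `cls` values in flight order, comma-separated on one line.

-45, -82, 92, 102, 32, 58, -37, 69, -38, 76, -53

flight=H36: delay_min < 57 → -45
flight=H38: delay_min < 49 and aircraft in ('B787', 'E190', 'B737') → -82
flight=H50: delay_min < 87 or aircraft in ('A320', 'A321', 'B737') → 92
flight=H51: delay_min < 171 → 102
flight=H60: delay_min < 171 → 32
flight=H62: delay_min < 87 or aircraft in ('A320', 'A321', 'B737') → 58
flight=H79: delay_min < 57 → -37
flight=H86: delay_min < 87 or aircraft in ('A320', 'A321', 'B737') → 69
flight=H91: delay_min < 57 → -38
flight=H94: delay_min < 171 → 76
flight=H95: delay_min < 49 and aircraft in ('B787', 'E190', 'B737') → -53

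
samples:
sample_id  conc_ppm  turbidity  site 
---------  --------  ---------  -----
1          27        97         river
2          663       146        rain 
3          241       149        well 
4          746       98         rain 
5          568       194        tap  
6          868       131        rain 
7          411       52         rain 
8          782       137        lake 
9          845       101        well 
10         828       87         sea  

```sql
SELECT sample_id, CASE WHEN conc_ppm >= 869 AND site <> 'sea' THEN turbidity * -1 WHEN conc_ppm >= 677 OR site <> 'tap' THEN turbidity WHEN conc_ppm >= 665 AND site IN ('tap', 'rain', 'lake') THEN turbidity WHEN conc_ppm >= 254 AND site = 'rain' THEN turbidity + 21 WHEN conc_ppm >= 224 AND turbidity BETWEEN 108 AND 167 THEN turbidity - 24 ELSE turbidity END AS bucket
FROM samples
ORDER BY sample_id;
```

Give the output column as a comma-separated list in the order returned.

sample_id=1: conc_ppm >= 677 OR site <> 'tap' → 97
sample_id=2: conc_ppm >= 677 OR site <> 'tap' → 146
sample_id=3: conc_ppm >= 677 OR site <> 'tap' → 149
sample_id=4: conc_ppm >= 677 OR site <> 'tap' → 98
sample_id=5: ELSE → 194
sample_id=6: conc_ppm >= 677 OR site <> 'tap' → 131
sample_id=7: conc_ppm >= 677 OR site <> 'tap' → 52
sample_id=8: conc_ppm >= 677 OR site <> 'tap' → 137
sample_id=9: conc_ppm >= 677 OR site <> 'tap' → 101
sample_id=10: conc_ppm >= 677 OR site <> 'tap' → 87

97, 146, 149, 98, 194, 131, 52, 137, 101, 87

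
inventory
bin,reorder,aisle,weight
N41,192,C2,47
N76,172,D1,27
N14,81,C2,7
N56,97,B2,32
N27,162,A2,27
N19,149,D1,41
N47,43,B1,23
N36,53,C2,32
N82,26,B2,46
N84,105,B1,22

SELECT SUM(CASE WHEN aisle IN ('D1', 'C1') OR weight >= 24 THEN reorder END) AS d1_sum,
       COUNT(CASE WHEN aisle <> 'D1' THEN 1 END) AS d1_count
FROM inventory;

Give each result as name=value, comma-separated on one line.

d1_sum=851, d1_count=8

[d1_sum: aisle IN ('D1', 'C1') OR weight >= 24]
bin=N41: ✓ → 192
bin=N76: ✓ → 172
bin=N14: ✗
bin=N56: ✓ → 97
bin=N27: ✓ → 162
bin=N19: ✓ → 149
bin=N47: ✗
bin=N36: ✓ → 53
bin=N82: ✓ → 26
bin=N84: ✗
d1_sum = 192 + 172 + 97 + 162 + 149 + 53 + 26 = 851
—
[d1_count: aisle <> 'D1']
bin=N41: ✓ → 1
bin=N76: ✗
bin=N14: ✓ → 1
bin=N56: ✓ → 1
bin=N27: ✓ → 1
bin=N19: ✗
bin=N47: ✓ → 1
bin=N36: ✓ → 1
bin=N82: ✓ → 1
bin=N84: ✓ → 1
d1_count = COUNT(1, 1, 1, 1, 1, 1, 1, 1) = 8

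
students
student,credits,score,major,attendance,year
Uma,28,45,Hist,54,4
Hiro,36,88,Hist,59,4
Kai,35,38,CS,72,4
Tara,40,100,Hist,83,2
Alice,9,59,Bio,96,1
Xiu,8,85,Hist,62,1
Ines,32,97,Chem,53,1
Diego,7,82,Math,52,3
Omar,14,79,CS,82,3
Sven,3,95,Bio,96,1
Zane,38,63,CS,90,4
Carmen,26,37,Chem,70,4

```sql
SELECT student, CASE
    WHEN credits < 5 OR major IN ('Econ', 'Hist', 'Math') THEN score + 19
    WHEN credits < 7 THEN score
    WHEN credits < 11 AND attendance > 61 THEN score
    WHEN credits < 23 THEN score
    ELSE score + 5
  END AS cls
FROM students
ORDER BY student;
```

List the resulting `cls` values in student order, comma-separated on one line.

student=Alice: credits < 11 AND attendance > 61 → 59
student=Carmen: ELSE → 42
student=Diego: credits < 5 OR major IN ('Econ', 'Hist', 'Math') → 101
student=Hiro: credits < 5 OR major IN ('Econ', 'Hist', 'Math') → 107
student=Ines: ELSE → 102
student=Kai: ELSE → 43
student=Omar: credits < 23 → 79
student=Sven: credits < 5 OR major IN ('Econ', 'Hist', 'Math') → 114
student=Tara: credits < 5 OR major IN ('Econ', 'Hist', 'Math') → 119
student=Uma: credits < 5 OR major IN ('Econ', 'Hist', 'Math') → 64
student=Xiu: credits < 5 OR major IN ('Econ', 'Hist', 'Math') → 104
student=Zane: ELSE → 68

59, 42, 101, 107, 102, 43, 79, 114, 119, 64, 104, 68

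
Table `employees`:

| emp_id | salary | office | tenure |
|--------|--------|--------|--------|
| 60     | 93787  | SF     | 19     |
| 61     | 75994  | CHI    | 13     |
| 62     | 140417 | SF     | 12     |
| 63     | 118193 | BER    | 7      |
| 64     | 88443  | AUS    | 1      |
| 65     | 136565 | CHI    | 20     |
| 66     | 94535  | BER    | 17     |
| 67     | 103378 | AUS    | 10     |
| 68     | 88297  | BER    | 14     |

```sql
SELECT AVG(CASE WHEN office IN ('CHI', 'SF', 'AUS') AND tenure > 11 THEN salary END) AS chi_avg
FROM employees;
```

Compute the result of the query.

emp_id=60: ✓ → 93787
emp_id=61: ✓ → 75994
emp_id=62: ✓ → 140417
emp_id=63: ✗
emp_id=64: ✗
emp_id=65: ✓ → 136565
emp_id=66: ✗
emp_id=67: ✗
emp_id=68: ✗
chi_avg = (93787 + 75994 + 140417 + 136565) / 4 = 111690.75

111690.75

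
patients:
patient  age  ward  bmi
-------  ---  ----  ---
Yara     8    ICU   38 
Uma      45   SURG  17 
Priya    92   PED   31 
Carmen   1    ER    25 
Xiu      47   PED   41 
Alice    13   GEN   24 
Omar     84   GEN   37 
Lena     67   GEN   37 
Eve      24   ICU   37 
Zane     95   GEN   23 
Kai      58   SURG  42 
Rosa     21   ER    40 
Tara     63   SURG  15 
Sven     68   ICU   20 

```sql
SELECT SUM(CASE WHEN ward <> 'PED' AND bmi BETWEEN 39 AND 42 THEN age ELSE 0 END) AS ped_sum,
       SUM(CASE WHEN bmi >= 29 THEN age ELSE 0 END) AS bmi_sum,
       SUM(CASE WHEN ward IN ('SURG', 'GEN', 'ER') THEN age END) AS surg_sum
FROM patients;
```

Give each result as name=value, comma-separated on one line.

ped_sum=79, bmi_sum=401, surg_sum=447

[ped_sum: ward <> 'PED' AND bmi BETWEEN 39 AND 42]
patient=Yara: ✗
patient=Uma: ✗
patient=Priya: ✗
patient=Carmen: ✗
patient=Xiu: ✗
patient=Alice: ✗
patient=Omar: ✗
patient=Lena: ✗
patient=Eve: ✗
patient=Zane: ✗
patient=Kai: ✓ → 58
patient=Rosa: ✓ → 21
patient=Tara: ✗
patient=Sven: ✗
ped_sum = 58 + 21 = 79
—
[bmi_sum: bmi >= 29]
patient=Yara: ✓ → 8
patient=Uma: ✗
patient=Priya: ✓ → 92
patient=Carmen: ✗
patient=Xiu: ✓ → 47
patient=Alice: ✗
patient=Omar: ✓ → 84
patient=Lena: ✓ → 67
patient=Eve: ✓ → 24
patient=Zane: ✗
patient=Kai: ✓ → 58
patient=Rosa: ✓ → 21
patient=Tara: ✗
patient=Sven: ✗
bmi_sum = 8 + 92 + 47 + 84 + 67 + 24 + 58 + 21 = 401
—
[surg_sum: ward IN ('SURG', 'GEN', 'ER')]
patient=Yara: ✗
patient=Uma: ✓ → 45
patient=Priya: ✗
patient=Carmen: ✓ → 1
patient=Xiu: ✗
patient=Alice: ✓ → 13
patient=Omar: ✓ → 84
patient=Lena: ✓ → 67
patient=Eve: ✗
patient=Zane: ✓ → 95
patient=Kai: ✓ → 58
patient=Rosa: ✓ → 21
patient=Tara: ✓ → 63
patient=Sven: ✗
surg_sum = 45 + 1 + 13 + 84 + 67 + 95 + 58 + 21 + 63 = 447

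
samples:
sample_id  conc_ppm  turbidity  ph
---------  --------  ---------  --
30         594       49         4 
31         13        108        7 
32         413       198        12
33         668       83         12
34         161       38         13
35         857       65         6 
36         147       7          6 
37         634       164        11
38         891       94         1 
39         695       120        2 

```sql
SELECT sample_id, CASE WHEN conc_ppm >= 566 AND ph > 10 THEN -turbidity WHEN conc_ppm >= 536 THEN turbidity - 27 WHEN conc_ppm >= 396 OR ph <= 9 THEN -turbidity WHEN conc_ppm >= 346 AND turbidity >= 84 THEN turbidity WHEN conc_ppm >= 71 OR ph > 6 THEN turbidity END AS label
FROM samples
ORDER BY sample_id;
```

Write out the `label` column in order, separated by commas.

sample_id=30: conc_ppm >= 536 → 22
sample_id=31: conc_ppm >= 396 OR ph <= 9 → -108
sample_id=32: conc_ppm >= 396 OR ph <= 9 → -198
sample_id=33: conc_ppm >= 566 AND ph > 10 → -83
sample_id=34: conc_ppm >= 71 OR ph > 6 → 38
sample_id=35: conc_ppm >= 536 → 38
sample_id=36: conc_ppm >= 396 OR ph <= 9 → -7
sample_id=37: conc_ppm >= 566 AND ph > 10 → -164
sample_id=38: conc_ppm >= 536 → 67
sample_id=39: conc_ppm >= 536 → 93

22, -108, -198, -83, 38, 38, -7, -164, 67, 93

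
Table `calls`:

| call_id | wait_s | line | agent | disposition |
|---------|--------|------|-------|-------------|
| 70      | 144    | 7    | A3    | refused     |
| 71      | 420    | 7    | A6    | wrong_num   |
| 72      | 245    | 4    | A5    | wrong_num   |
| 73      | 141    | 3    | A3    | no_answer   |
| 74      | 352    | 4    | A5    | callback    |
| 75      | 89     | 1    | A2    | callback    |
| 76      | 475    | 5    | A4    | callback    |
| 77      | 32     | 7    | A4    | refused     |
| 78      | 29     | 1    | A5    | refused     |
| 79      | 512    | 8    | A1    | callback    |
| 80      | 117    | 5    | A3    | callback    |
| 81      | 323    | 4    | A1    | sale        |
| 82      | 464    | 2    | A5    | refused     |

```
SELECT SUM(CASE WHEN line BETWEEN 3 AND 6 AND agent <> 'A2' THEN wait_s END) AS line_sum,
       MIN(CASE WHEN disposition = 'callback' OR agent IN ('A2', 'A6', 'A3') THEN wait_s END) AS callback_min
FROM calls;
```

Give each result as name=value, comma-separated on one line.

[line_sum: line BETWEEN 3 AND 6 AND agent <> 'A2']
call_id=70: ✗
call_id=71: ✗
call_id=72: ✓ → 245
call_id=73: ✓ → 141
call_id=74: ✓ → 352
call_id=75: ✗
call_id=76: ✓ → 475
call_id=77: ✗
call_id=78: ✗
call_id=79: ✗
call_id=80: ✓ → 117
call_id=81: ✓ → 323
call_id=82: ✗
line_sum = 245 + 141 + 352 + 475 + 117 + 323 = 1653
—
[callback_min: disposition = 'callback' OR agent IN ('A2', 'A6', 'A3')]
call_id=70: ✓ → 144
call_id=71: ✓ → 420
call_id=72: ✗
call_id=73: ✓ → 141
call_id=74: ✓ → 352
call_id=75: ✓ → 89
call_id=76: ✓ → 475
call_id=77: ✗
call_id=78: ✗
call_id=79: ✓ → 512
call_id=80: ✓ → 117
call_id=81: ✗
call_id=82: ✗
callback_min = MIN(144, 420, 141, 352, 89, 475, 512, 117) = 89

line_sum=1653, callback_min=89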